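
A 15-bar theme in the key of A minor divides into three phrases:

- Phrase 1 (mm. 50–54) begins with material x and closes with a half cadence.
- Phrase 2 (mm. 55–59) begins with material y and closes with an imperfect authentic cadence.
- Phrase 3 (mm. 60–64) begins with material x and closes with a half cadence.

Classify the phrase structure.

The final phrase closes with a half cadence, which is not stronger than the preceding imperfect authentic cadence; the 3 phrases lack an overall antecedent–consequent design and so form a phrase group.

phrase group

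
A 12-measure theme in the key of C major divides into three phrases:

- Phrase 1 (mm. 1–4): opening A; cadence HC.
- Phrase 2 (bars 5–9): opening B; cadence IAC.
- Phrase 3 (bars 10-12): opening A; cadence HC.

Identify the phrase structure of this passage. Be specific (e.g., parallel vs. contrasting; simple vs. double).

The final phrase closes with a half cadence, which is not stronger than the preceding imperfect authentic cadence; the 3 phrases lack an overall antecedent–consequent design and so form a phrase group.

phrase group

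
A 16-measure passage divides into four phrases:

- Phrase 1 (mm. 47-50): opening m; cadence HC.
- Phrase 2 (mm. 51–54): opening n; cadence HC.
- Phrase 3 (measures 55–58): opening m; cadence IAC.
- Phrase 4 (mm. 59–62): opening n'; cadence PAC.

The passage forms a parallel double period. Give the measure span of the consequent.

measures 55–62

In a double period the first pair of phrases (ending half cadence) is the large antecedent and the second pair (ending perfect authentic cadence) is the large consequent; the consequent is measures 55–62.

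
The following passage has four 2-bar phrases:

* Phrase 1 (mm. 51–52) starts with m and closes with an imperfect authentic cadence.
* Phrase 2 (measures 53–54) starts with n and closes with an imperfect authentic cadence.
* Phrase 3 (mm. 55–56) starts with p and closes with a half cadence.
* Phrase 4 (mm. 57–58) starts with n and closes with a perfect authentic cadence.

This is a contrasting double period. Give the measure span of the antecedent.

measures 51–54

In a double period the first pair of phrases (ending imperfect authentic cadence) is the large antecedent and the second pair (ending perfect authentic cadence) is the large consequent; the antecedent is measures 51–54.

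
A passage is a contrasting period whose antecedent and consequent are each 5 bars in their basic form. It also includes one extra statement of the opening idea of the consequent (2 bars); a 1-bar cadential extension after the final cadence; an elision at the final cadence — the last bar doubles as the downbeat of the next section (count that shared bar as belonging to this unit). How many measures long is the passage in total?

Basic contrasting period: 5 + 5 = 10 bars.
10 (basic form) + 2 (extra statement) + 1 (cadential extension) = 13.
The elision shares a bar with the next section but does not change this unit's count.

13 measures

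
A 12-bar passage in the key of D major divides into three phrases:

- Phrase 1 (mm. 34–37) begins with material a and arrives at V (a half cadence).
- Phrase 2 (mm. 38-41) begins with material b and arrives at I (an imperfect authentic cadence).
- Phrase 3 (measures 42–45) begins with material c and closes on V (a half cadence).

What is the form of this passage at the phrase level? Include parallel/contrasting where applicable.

phrase group

The final phrase closes with a half cadence, which is not stronger than the preceding imperfect authentic cadence; the 3 phrases lack an overall antecedent–consequent design and so form a phrase group.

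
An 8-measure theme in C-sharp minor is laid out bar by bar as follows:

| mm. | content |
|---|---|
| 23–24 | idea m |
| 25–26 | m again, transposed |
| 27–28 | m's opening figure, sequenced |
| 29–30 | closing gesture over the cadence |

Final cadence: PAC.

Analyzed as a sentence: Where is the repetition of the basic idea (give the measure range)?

The presentation of a sentence is the basic idea (mm. 23-24) plus its repetition (bars 25–26); the repetition of the basic idea is therefore bars 25–26.

measures 25–26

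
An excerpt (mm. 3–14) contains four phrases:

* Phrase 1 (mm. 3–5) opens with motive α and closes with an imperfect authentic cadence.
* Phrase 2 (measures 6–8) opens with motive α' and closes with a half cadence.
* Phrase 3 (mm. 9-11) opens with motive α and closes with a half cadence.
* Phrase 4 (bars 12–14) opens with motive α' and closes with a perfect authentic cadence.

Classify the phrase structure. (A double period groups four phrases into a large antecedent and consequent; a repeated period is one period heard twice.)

parallel double period

Four phrases in two halves: the first half (bars 3-8) ends with a half cadence, the second (bars 9–14) with a perfect authentic cadence — a large antecedent–consequent pair, i.e. a double period.
Phrase 3 begins with the same material as phrase 1, making it parallel.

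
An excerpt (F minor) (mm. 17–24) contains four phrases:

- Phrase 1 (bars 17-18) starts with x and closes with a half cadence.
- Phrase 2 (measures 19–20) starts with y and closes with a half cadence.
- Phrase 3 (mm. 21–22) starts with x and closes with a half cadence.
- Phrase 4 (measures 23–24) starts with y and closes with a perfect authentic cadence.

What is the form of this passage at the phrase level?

Four phrases in two halves: the first half (bars 17-20) ends with a half cadence, the second (mm. 21–24) with a perfect authentic cadence — a large antecedent–consequent pair, i.e. a double period.
Phrase 3 begins with the same material as phrase 1, making it parallel.

parallel double period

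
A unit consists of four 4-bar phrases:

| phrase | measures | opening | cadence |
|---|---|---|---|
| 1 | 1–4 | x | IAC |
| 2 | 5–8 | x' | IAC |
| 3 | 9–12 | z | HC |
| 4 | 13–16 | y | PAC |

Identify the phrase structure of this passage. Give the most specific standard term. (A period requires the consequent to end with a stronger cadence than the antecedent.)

contrasting double period

Four phrases in two halves: the first half (measures 1–8) ends with an imperfect authentic cadence, the second (mm. 9–16) with a perfect authentic cadence — a large antecedent–consequent pair, i.e. a double period.
Phrase 3 begins with different material from phrase 1, making it contrasting.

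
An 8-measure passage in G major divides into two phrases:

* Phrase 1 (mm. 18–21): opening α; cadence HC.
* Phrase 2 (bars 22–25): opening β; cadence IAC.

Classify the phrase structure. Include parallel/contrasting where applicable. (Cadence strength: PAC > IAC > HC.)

contrasting period

Phrase 1 ends with a half cadence (weaker) and phrase 2 with an imperfect authentic cadence (stronger): antecedent + consequent = a period.
The two phrases open with different material (α / β), so the period is contrasting.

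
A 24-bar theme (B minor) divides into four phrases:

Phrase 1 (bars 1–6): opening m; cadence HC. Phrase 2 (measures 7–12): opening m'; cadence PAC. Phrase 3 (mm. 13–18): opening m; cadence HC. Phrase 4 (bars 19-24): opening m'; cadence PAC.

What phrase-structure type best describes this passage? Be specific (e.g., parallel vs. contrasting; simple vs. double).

repeated period

The cadence pattern HC–PAC–HC–PAC is weak–strong twice, and phrases 3–4 restate phrases 1–2: a period heard twice, not a double period (which would end weakly at phrase 2).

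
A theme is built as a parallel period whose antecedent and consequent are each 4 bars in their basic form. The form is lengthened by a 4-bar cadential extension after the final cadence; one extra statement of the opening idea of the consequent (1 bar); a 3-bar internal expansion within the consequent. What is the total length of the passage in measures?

Basic parallel period: 4 + 4 = 8 bars.
8 (basic form) + 4 (cadential extension) + 1 (extra statement) + 3 (internal expansion) = 16.

16 measures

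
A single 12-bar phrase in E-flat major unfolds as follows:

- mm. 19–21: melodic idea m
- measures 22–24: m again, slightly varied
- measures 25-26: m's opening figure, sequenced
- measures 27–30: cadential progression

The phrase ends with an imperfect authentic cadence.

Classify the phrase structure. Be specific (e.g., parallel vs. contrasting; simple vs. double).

sentence

Basic idea (bars 19-21) + its repetition (mm. 22–24) form the presentation; fragmentation and cadence (mm. 25–30) form the continuation — the 12-bar whole is a sentence.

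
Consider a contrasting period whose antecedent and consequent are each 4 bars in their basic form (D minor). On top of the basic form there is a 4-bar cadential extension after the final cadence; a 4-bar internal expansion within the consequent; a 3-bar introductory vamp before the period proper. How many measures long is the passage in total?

19 measures

Basic contrasting period: 4 + 4 = 8 bars.
8 (basic form) + 4 (cadential extension) + 4 (internal expansion) + 3 (introduction) = 19.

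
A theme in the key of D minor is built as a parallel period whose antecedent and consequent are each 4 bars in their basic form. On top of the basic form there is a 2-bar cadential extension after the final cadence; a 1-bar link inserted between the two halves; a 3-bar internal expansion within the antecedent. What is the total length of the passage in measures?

14 measures

Basic parallel period: 4 + 4 = 8 bars.
8 (basic form) + 2 (cadential extension) + 1 (link) + 3 (internal expansion) = 14.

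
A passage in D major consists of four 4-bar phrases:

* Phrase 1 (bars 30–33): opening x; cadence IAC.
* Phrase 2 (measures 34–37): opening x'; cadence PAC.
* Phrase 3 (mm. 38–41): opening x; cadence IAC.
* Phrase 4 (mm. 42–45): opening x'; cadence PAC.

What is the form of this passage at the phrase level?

The cadence pattern IAC–PAC–IAC–PAC is weak–strong twice, and phrases 3–4 restate phrases 1–2: a period heard twice, not a double period (which would end weakly at phrase 2).

repeated period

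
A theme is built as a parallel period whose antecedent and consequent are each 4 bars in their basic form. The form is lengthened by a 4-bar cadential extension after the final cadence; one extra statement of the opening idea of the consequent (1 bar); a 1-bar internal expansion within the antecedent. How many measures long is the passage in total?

14 measures

Basic parallel period: 4 + 4 = 8 bars.
8 (basic form) + 4 (cadential extension) + 1 (extra statement) + 1 (internal expansion) = 14.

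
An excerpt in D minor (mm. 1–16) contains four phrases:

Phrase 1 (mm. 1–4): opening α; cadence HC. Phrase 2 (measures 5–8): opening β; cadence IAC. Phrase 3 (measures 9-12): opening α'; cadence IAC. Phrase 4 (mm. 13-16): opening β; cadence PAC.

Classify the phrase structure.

parallel double period

Four phrases in two halves: the first half (measures 1–8) ends with an imperfect authentic cadence, the second (measures 9-16) with a perfect authentic cadence — a large antecedent–consequent pair, i.e. a double period.
Phrase 3 begins with the same material as phrase 1, making it parallel.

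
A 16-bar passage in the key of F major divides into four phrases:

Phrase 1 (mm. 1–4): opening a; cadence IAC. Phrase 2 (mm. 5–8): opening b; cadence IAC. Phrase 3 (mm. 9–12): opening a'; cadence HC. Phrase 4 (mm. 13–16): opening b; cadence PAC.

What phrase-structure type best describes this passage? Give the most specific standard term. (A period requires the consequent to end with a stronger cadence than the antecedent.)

Four phrases in two halves: the first half (bars 1-8) ends with an imperfect authentic cadence, the second (measures 9-16) with a perfect authentic cadence — a large antecedent–consequent pair, i.e. a double period.
Phrase 3 begins with the same material as phrase 1, making it parallel.

parallel double period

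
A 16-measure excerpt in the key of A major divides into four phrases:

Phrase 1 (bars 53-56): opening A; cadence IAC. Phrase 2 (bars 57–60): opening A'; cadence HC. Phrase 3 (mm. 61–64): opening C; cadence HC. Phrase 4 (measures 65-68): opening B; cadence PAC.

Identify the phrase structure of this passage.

contrasting double period

Four phrases in two halves: the first half (measures 53-60) ends with a half cadence, the second (mm. 61–68) with a perfect authentic cadence — a large antecedent–consequent pair, i.e. a double period.
Phrase 3 begins with different material from phrase 1, making it contrasting.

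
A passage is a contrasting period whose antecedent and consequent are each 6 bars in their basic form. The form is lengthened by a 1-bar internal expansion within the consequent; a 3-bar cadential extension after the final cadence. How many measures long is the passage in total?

Basic contrasting period: 6 + 6 = 12 bars.
12 (basic form) + 1 (internal expansion) + 3 (cadential extension) = 16.

16 measures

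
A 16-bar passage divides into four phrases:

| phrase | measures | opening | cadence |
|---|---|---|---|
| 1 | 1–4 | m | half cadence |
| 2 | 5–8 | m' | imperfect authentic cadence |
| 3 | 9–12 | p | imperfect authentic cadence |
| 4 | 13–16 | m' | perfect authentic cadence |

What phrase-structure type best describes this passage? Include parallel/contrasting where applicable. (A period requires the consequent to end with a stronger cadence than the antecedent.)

Four phrases in two halves: the first half (measures 1–8) ends with an imperfect authentic cadence, the second (mm. 9–16) with a perfect authentic cadence — a large antecedent–consequent pair, i.e. a double period.
Phrase 3 begins with different material from phrase 1, making it contrasting.

contrasting double period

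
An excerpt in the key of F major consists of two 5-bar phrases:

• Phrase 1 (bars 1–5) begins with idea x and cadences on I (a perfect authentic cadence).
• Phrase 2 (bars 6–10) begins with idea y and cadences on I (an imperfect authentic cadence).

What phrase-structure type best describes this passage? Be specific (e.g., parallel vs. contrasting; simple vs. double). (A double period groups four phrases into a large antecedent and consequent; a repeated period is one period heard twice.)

The second phrase closes with an imperfect authentic cadence, which is not stronger than the first phrase's perfect authentic cadence; without a weak→strong cadential pair there is no antecedent–consequent relationship, so this is a phrase group rather than a period.

phrase group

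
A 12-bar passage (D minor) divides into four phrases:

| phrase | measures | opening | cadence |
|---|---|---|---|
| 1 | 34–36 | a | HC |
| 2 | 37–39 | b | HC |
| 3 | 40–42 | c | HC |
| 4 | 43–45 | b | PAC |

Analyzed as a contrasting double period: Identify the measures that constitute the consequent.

In a double period the four phrases pair into a large antecedent (phrases 1–2, ending half cadence) and a large consequent (phrases 3–4, ending perfect authentic cadence). The consequent spans mm. 40–45.

measures 40–45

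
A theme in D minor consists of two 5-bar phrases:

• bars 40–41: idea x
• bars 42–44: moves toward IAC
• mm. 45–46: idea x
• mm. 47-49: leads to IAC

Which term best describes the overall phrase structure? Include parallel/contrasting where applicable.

Both phrases have the same opening (x) and the same cadence (imperfect authentic cadence): the second is a restatement, not a consequent, so this is a repeated phrase rather than a period.

repeated phrase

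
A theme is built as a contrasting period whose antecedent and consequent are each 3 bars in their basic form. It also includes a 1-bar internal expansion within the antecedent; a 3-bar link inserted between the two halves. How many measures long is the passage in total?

10 measures

Basic contrasting period: 3 + 3 = 6 bars.
6 (basic form) + 1 (internal expansion) + 3 (link) = 10.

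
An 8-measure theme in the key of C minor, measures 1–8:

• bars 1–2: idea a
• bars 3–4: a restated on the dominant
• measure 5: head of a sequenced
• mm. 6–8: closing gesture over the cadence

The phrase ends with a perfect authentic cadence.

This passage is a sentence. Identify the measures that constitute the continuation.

After the presentation (bars 1-4), the continuation covers the fragmentation through the cadence: bars 5-8.

measures 5–8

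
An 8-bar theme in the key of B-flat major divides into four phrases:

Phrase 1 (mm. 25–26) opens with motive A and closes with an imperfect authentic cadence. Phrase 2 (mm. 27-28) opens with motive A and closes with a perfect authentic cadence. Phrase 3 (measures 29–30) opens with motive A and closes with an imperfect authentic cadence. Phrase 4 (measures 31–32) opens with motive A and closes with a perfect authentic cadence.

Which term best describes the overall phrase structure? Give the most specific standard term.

The cadence pattern IAC–PAC–IAC–PAC is weak–strong twice, and phrases 3–4 restate phrases 1–2: a period heard twice, not a double period (which would end weakly at phrase 2).

repeated period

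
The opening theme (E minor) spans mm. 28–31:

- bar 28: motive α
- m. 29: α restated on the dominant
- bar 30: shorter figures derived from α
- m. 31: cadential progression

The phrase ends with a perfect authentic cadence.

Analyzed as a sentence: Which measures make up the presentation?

The presentation of a sentence is the basic idea (measure 28) plus its repetition (m. 29); the presentation is therefore bars 28–29.

measures 28–29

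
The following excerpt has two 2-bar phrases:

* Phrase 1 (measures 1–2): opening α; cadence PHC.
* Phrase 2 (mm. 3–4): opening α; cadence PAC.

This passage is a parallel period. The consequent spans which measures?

The antecedent is the phrase ending with the weaker cadence (Phrygian half cadence, phrase 1) and the consequent the one ending more conclusively (perfect authentic cadence, phrase 2); the consequent is measures 3–4.

measures 3–4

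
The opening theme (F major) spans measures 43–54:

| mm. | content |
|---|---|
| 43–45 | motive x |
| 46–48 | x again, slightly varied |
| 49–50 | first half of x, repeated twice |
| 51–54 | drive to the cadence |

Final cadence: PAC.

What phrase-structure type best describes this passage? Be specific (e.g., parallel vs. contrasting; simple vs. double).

sentence

Basic idea (mm. 43–45) + its repetition (mm. 46–48) form the presentation; fragmentation and cadence (mm. 49-54) form the continuation — the 12-bar whole is a sentence.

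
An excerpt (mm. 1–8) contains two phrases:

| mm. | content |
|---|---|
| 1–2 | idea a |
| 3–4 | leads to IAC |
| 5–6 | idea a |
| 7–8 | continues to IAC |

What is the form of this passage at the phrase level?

Both phrases have the same opening (a) and the same cadence (imperfect authentic cadence): the second is a restatement, not a consequent, so this is a repeated phrase rather than a period.

repeated phrase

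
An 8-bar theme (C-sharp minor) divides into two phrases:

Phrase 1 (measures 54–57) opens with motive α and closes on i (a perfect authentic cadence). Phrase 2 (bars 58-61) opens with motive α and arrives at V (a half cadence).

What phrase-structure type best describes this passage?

phrase group

The second phrase closes with a half cadence, which is not stronger than the first phrase's perfect authentic cadence; without a weak→strong cadential pair there is no antecedent–consequent relationship, so this is a phrase group rather than a period.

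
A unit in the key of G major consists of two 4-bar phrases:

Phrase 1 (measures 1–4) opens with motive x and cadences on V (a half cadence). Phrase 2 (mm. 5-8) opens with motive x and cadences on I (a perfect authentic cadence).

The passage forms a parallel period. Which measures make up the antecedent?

measures 1–4

The phrase ending with the weaker cadence (half cadence) is the antecedent; the one ending more conclusively (perfect authentic cadence) is the consequent. The antecedent is measures 1–4.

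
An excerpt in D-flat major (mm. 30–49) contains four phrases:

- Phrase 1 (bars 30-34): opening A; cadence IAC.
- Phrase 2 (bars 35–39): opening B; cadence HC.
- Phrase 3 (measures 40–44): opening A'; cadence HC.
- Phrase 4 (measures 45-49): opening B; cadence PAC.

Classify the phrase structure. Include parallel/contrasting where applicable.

Four phrases in two halves: the first half (mm. 30–39) ends with a half cadence, the second (bars 40–49) with a perfect authentic cadence — a large antecedent–consequent pair, i.e. a double period.
Phrase 3 begins with the same material as phrase 1, making it parallel.

parallel double period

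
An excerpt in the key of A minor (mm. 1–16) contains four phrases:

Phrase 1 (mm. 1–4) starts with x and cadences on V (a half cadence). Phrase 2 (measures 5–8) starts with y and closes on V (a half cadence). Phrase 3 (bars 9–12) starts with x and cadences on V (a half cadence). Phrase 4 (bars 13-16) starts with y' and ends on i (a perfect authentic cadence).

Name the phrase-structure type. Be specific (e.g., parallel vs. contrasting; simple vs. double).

Four phrases in two halves: the first half (mm. 1-8) ends with a half cadence, the second (mm. 9–16) with a perfect authentic cadence — a large antecedent–consequent pair, i.e. a double period.
Phrase 3 begins with the same material as phrase 1, making it parallel.

parallel double period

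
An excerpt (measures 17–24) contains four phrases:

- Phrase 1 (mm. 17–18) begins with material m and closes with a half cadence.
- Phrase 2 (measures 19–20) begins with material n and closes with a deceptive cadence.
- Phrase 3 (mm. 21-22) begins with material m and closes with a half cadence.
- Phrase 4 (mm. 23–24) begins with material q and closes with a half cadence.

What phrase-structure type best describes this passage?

phrase group

Phrase 4 ends with a half cadence, no stronger than phrase 2's deceptive cadence, so the four phrases do not form a double period; nor do phrases 3–4 duplicate 1–2, so it is not a repeated period. With no phrase reaching a conclusive cadence, the passage is a phrase group.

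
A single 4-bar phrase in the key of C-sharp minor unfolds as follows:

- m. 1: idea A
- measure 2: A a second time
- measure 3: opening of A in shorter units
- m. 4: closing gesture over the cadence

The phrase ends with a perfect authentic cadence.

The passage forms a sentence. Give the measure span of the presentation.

The presentation of a sentence is the basic idea (bar 1) plus its repetition (bar 2); the presentation is therefore mm. 1–2.

measures 1–2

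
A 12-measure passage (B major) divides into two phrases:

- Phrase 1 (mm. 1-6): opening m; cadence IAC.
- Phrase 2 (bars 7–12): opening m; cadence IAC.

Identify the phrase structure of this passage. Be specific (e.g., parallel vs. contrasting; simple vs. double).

repeated phrase

Both phrases have the same opening (m) and the same cadence (imperfect authentic cadence): the second is a restatement, not a consequent, so this is a repeated phrase rather than a period.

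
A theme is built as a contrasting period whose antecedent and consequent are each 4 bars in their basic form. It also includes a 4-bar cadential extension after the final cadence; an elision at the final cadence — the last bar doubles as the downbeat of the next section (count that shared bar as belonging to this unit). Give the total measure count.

Basic contrasting period: 4 + 4 = 8 bars.
8 (basic form) + 4 (cadential extension) = 12.
The elision shares a bar with the next section but does not change this unit's count.

12 measures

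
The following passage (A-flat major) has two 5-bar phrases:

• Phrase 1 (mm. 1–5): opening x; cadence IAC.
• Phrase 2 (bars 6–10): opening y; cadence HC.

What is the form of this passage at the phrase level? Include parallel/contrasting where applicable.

The second phrase closes with a half cadence, which is not stronger than the first phrase's imperfect authentic cadence; without a weak→strong cadential pair there is no antecedent–consequent relationship, so this is a phrase group rather than a period.

phrase group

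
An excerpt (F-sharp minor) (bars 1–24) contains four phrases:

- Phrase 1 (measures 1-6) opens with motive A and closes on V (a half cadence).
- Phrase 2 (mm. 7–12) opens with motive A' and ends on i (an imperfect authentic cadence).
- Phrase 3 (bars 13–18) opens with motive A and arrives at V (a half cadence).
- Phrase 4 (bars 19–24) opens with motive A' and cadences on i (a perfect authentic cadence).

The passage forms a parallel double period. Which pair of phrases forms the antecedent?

In a double period the first pair of phrases (ending imperfect authentic cadence) is the large antecedent and the second pair (ending perfect authentic cadence) is the large consequent; the antecedent is phrases 1 and 2.

phrases 1 and 2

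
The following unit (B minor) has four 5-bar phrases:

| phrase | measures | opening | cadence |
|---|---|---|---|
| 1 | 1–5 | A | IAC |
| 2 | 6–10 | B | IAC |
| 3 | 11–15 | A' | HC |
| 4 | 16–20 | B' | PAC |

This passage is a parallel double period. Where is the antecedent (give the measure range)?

In a double period the four phrases pair into a large antecedent (phrases 1–2, ending imperfect authentic cadence) and a large consequent (phrases 3–4, ending perfect authentic cadence). The antecedent spans mm. 1–10.

measures 1–10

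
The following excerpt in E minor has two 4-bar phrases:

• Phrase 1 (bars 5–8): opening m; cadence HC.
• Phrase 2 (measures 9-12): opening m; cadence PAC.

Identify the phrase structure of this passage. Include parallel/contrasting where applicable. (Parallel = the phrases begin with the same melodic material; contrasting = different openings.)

Phrase 1 ends with a half cadence (weaker) and phrase 2 with a perfect authentic cadence (stronger): antecedent + consequent = a period.
The two phrases open with the same material (m / m), so the period is parallel.

parallel period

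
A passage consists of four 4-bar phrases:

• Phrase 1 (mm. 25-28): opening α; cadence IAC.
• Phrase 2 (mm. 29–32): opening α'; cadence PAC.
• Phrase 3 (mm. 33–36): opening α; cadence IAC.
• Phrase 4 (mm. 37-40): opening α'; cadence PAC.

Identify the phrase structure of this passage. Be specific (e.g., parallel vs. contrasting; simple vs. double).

The cadence pattern IAC–PAC–IAC–PAC is weak–strong twice, and phrases 3–4 restate phrases 1–2: a period heard twice, not a double period (which would end weakly at phrase 2).

repeated period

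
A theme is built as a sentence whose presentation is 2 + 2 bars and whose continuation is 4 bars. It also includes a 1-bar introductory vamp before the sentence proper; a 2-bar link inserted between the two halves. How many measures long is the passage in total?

Basic sentence: 2 + 2 + 4 = 8 bars.
8 (basic form) + 1 (introduction) + 2 (link) = 11.

11 measures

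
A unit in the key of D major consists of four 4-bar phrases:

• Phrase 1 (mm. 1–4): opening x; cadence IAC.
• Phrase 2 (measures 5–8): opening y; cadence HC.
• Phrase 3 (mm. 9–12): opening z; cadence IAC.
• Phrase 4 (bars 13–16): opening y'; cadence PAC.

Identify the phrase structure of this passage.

Four phrases in two halves: the first half (bars 1–8) ends with a half cadence, the second (mm. 9–16) with a perfect authentic cadence — a large antecedent–consequent pair, i.e. a double period.
Phrase 3 begins with different material from phrase 1, making it contrasting.

contrasting double period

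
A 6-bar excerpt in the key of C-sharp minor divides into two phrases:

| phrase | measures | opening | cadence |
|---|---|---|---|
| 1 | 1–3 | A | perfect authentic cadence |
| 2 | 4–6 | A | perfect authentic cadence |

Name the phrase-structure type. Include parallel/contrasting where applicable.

repeated phrase

Both phrases have the same opening (A) and the same cadence (perfect authentic cadence): the second is a restatement, not a consequent, so this is a repeated phrase rather than a period.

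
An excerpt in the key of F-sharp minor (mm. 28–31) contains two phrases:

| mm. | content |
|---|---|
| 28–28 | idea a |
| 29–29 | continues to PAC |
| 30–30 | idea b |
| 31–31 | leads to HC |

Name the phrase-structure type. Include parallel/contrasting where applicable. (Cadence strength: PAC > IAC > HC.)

phrase group

The second phrase closes with a half cadence, which is not stronger than the first phrase's perfect authentic cadence; without a weak→strong cadential pair there is no antecedent–consequent relationship, so this is a phrase group rather than a period.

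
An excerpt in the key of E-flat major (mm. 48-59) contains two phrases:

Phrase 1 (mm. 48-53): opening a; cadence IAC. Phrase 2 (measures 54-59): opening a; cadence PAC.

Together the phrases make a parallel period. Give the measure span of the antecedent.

The phrase ending with the weaker cadence (imperfect authentic cadence) is the antecedent; the one ending more conclusively (perfect authentic cadence) is the consequent. The antecedent is measures 48–53.

measures 48–53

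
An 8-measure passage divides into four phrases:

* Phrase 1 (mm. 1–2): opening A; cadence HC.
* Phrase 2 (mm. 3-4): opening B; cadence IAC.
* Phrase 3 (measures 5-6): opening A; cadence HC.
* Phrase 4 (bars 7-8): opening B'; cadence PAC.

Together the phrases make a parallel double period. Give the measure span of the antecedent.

measures 1–4

In a double period the first pair of phrases (ending imperfect authentic cadence) is the large antecedent and the second pair (ending perfect authentic cadence) is the large consequent; the antecedent is measures 1–4.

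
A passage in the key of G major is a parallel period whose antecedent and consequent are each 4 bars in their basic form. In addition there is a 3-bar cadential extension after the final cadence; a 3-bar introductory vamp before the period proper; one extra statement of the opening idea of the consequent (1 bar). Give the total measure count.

15 measures

Basic parallel period: 4 + 4 = 8 bars.
8 (basic form) + 3 (cadential extension) + 3 (introduction) + 1 (extra statement) = 15.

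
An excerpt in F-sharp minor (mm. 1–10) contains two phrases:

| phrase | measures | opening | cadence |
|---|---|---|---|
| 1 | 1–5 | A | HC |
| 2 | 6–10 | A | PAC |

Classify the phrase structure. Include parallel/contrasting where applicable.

parallel period

Phrase 1 ends with a half cadence (weaker) and phrase 2 with a perfect authentic cadence (stronger): antecedent + consequent = a period.
The two phrases open with the same material (A / A), so the period is parallel.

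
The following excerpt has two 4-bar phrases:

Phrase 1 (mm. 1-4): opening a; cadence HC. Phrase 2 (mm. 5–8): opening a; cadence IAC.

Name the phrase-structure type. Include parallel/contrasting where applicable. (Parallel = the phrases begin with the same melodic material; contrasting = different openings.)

Phrase 1 ends with a half cadence (weaker) and phrase 2 with an imperfect authentic cadence (stronger): antecedent + consequent = a period.
The two phrases open with the same material (a / a), so the period is parallel.

parallel period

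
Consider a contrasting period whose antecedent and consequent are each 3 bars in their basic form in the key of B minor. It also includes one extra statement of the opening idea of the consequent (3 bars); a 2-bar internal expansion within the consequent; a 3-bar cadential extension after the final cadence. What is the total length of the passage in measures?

Basic contrasting period: 3 + 3 = 6 bars.
6 (basic form) + 3 (extra statement) + 2 (internal expansion) + 3 (cadential extension) = 14.

14 measures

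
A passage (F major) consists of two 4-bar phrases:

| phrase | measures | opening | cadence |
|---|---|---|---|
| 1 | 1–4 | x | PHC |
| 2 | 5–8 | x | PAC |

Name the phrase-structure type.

Phrase 1 ends with a Phrygian half cadence (weaker) and phrase 2 with a perfect authentic cadence (stronger): antecedent + consequent = a period.
The two phrases open with the same material (x / x), so the period is parallel.

parallel period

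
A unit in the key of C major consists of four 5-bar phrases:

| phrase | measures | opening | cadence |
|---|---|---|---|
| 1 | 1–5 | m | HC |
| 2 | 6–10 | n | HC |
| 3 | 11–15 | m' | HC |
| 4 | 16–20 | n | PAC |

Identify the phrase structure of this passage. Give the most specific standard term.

Four phrases in two halves: the first half (mm. 1–10) ends with a half cadence, the second (mm. 11–20) with a perfect authentic cadence — a large antecedent–consequent pair, i.e. a double period.
Phrase 3 begins with the same material as phrase 1, making it parallel.

parallel double period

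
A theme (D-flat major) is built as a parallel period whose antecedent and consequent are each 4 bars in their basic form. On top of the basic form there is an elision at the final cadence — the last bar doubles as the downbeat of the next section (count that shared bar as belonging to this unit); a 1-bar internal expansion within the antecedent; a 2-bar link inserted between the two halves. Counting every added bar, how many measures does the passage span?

Basic parallel period: 4 + 4 = 8 bars.
8 (basic form) + 1 (internal expansion) + 2 (link) = 11.
The elision shares a bar with the next section but does not change this unit's count.

11 measures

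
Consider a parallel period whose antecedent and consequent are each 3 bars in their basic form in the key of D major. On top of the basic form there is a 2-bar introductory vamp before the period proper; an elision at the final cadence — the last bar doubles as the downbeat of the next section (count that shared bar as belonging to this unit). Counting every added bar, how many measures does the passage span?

8 measures

Basic parallel period: 3 + 3 = 6 bars.
6 (basic form) + 2 (introduction) = 8.
The elision shares a bar with the next section but does not change this unit's count.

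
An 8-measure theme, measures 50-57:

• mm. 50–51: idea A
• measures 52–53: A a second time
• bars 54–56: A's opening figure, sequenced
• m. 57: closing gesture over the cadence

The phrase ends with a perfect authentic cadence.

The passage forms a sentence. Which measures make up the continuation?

After the presentation (bars 50-53), the continuation covers the fragmentation through the cadence: mm. 54–57.

measures 54–57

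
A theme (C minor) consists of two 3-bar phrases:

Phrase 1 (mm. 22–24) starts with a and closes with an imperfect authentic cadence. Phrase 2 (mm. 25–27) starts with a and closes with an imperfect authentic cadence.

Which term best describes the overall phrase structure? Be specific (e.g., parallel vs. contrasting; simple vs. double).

repeated phrase

Both phrases have the same opening (a) and the same cadence (imperfect authentic cadence): the second is a restatement, not a consequent, so this is a repeated phrase rather than a period.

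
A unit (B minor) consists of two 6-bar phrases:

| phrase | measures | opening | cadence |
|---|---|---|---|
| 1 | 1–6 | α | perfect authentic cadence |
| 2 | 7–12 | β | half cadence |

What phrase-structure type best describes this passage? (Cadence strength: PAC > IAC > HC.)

phrase group

The second phrase closes with a half cadence, which is not stronger than the first phrase's perfect authentic cadence; without a weak→strong cadential pair there is no antecedent–consequent relationship, so this is a phrase group rather than a period.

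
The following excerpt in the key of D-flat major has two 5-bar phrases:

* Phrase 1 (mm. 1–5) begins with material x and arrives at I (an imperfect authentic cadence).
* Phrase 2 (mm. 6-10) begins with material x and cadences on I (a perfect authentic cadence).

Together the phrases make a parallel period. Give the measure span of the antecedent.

The phrase ending with the weaker cadence (imperfect authentic cadence) is the antecedent; the one ending more conclusively (perfect authentic cadence) is the consequent. The antecedent is measures 1–5.

measures 1–5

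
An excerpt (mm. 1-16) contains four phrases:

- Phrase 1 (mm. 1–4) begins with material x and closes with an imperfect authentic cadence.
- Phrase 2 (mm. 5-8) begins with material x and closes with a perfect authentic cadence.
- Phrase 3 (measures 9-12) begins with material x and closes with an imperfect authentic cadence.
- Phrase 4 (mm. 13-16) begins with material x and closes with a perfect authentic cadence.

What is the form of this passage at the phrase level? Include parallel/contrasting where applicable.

repeated period

The cadence pattern IAC–PAC–IAC–PAC is weak–strong twice, and phrases 3–4 restate phrases 1–2: a period heard twice, not a double period (which would end weakly at phrase 2).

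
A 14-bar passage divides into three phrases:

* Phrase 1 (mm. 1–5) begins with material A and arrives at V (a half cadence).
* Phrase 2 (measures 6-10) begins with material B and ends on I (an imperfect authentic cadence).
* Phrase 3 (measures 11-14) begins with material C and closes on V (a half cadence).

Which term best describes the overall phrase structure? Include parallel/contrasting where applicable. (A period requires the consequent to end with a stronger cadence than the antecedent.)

The final phrase closes with a half cadence, which is not stronger than the preceding imperfect authentic cadence; the 3 phrases lack an overall antecedent–consequent design and so form a phrase group.

phrase group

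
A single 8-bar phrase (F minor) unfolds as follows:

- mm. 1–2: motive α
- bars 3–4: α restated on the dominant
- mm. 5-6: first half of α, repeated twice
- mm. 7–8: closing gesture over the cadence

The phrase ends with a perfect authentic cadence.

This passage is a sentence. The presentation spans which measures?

measures 1–4

The presentation of a sentence is the basic idea (bars 1–2) plus its repetition (mm. 3-4); the presentation is therefore mm. 1–4.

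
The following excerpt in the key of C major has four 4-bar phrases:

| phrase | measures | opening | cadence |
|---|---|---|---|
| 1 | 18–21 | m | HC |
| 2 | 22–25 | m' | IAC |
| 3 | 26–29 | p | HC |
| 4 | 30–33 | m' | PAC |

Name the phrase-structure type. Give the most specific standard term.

Four phrases in two halves: the first half (mm. 18–25) ends with an imperfect authentic cadence, the second (bars 26–33) with a perfect authentic cadence — a large antecedent–consequent pair, i.e. a double period.
Phrase 3 begins with different material from phrase 1, making it contrasting.

contrasting double period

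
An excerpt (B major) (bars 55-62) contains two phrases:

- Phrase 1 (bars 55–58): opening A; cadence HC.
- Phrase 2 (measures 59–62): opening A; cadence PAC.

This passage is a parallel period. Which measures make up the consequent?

measures 59–62

The antecedent is the phrase ending with the weaker cadence (half cadence, phrase 1) and the consequent the one ending more conclusively (perfect authentic cadence, phrase 2); the consequent is mm. 59–62.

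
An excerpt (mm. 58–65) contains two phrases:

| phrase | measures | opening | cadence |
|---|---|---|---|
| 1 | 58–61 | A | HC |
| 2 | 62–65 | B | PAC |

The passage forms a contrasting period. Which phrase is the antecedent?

The phrase ending with the weaker cadence (half cadence) is the antecedent; the one ending more conclusively (perfect authentic cadence) is the consequent. The antecedent is phrase 1.

phrase 1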